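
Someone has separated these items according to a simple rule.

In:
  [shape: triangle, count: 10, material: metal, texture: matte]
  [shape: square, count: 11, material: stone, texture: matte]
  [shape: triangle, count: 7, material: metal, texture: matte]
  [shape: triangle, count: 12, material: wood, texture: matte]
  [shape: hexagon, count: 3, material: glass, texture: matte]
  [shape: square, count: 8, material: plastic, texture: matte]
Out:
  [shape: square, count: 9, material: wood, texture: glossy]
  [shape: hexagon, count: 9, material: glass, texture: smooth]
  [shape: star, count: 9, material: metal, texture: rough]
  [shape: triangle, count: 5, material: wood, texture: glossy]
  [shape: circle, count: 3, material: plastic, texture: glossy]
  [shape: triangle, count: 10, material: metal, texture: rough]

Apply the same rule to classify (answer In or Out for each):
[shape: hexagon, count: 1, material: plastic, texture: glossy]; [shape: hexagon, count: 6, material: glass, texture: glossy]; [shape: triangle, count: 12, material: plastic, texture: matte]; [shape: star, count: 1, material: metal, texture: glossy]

Out, Out, In, Out

The rule appears to be: texture is matte.
[shape: hexagon, count: 1, material: plastic, texture: glossy] → texture is glossy → Out. [shape: hexagon, count: 6, material: glass, texture: glossy] → texture is glossy → Out. [shape: triangle, count: 12, material: plastic, texture: matte] → texture is matte → In. [shape: star, count: 1, material: metal, texture: glossy] → texture is glossy → Out.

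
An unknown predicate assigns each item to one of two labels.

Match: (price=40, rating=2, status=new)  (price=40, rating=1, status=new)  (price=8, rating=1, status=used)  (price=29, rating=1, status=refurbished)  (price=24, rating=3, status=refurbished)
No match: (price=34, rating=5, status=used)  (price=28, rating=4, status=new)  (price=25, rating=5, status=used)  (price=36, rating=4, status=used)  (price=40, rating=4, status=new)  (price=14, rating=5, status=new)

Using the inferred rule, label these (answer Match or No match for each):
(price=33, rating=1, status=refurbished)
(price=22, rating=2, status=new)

The common property of the 'Match' items is: rating ≤ 3. No 'No match' item has it.
(price=33, rating=1, status=refurbished) → rating = 1 → Match. (price=22, rating=2, status=new) → rating = 2 → Match.

Match, Match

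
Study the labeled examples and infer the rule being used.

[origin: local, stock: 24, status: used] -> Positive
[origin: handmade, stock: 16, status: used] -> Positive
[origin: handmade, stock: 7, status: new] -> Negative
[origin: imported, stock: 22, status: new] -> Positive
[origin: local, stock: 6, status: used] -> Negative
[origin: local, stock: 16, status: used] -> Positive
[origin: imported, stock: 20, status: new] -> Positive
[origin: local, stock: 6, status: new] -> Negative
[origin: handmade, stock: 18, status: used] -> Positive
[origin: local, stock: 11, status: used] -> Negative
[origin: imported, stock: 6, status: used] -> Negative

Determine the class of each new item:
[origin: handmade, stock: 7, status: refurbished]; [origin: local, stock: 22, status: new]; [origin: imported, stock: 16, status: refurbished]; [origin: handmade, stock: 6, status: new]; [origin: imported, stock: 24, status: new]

Rule: stock ≥ 16. This holds for each 'Positive' example and fails for each 'Negative' one.
[origin: handmade, stock: 7, status: refurbished] — stock = 7, hence Negative. [origin: local, stock: 22, status: new] — stock = 22, hence Positive. [origin: imported, stock: 16, status: refurbished] — stock = 16, hence Positive. [origin: handmade, stock: 6, status: new] — stock = 6, hence Negative. [origin: imported, stock: 24, status: new] — stock = 24, hence Positive.

Negative, Positive, Positive, Negative, Positive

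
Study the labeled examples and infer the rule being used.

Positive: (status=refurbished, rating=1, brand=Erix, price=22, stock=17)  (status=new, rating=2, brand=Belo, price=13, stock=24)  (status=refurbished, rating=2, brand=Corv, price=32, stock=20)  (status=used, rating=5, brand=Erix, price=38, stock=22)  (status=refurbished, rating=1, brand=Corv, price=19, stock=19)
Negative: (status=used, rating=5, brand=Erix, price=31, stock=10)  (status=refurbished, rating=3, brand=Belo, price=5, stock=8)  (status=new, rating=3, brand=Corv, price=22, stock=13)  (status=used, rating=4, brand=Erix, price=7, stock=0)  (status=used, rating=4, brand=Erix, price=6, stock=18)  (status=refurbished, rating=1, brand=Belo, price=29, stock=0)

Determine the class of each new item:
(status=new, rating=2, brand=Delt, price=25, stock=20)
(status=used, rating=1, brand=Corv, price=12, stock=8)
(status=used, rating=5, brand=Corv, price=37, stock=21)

Positive, Negative, Positive

The distinguishing property — price ≥ 7 AND stock ≥ 17 — holds for all the 'Positive' cases and none of the 'Negative' cases.
Positive: (status=new, rating=2, brand=Delt, price=25, stock=20), since price = 25, stock = 20.
Negative: (status=used, rating=1, brand=Corv, price=12, stock=8), since price = 12, stock = 8.
Positive: (status=used, rating=5, brand=Corv, price=37, stock=21), since price = 37, stock = 21.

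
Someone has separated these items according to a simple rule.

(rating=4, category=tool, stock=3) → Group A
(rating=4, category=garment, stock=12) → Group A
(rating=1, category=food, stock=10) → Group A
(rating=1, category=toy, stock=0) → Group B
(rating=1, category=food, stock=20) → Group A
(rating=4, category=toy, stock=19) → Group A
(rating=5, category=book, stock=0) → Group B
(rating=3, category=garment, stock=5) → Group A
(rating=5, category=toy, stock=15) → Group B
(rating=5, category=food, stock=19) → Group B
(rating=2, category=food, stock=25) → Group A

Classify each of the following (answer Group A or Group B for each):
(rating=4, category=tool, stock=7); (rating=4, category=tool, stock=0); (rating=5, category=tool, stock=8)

All 'Group A' examples share one property — rating ≤ 4 AND stock ≥ 3 — and every 'Group B' example lacks it.
Group A: (rating=4, category=tool, stock=7), since rating = 4, stock = 7.
Group B: (rating=4, category=tool, stock=0), since rating = 4, stock = 0.
Group B: (rating=5, category=tool, stock=8), since rating = 5, stock = 8.

Group A, Group B, Group B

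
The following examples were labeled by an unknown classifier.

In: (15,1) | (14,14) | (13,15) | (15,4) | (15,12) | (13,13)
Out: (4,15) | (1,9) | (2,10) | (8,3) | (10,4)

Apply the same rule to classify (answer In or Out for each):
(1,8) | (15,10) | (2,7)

Out, In, Out

A rule that fits every label: first ≥ 12 — true of each 'In' example, false of each 'Out' one.
(1,8) — first 1, hence Out. (15,10) — first 15, hence In. (2,7) — first 2, hence Out.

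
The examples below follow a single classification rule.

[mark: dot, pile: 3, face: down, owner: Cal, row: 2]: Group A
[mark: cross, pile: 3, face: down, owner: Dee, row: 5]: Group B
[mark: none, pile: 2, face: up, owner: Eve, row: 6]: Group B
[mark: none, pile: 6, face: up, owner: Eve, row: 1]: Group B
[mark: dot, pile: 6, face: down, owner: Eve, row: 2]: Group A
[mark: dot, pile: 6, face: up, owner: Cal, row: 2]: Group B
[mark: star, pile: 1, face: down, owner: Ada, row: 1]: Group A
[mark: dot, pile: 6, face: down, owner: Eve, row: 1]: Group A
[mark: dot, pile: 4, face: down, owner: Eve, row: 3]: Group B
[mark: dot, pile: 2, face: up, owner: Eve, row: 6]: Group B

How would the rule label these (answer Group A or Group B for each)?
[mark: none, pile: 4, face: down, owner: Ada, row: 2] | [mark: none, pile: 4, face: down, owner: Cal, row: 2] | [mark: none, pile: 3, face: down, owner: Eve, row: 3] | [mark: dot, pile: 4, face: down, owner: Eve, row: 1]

Group A, Group A, Group B, Group A

The pattern is that an item is 'Group A' exactly when: face is down AND row ≤ 2.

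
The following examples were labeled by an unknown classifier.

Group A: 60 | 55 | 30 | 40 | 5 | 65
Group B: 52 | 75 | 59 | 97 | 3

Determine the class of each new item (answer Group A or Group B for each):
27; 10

All 'Group A' examples share one property — multiple of 5 AND at most 65 — and every 'Group B' example lacks it.
27 → 27 = 5·5 + 2, 27 ≤ 65 → Group B.
10 → 10 = 5·2, 10 ≤ 65 → Group A.

Group B, Group A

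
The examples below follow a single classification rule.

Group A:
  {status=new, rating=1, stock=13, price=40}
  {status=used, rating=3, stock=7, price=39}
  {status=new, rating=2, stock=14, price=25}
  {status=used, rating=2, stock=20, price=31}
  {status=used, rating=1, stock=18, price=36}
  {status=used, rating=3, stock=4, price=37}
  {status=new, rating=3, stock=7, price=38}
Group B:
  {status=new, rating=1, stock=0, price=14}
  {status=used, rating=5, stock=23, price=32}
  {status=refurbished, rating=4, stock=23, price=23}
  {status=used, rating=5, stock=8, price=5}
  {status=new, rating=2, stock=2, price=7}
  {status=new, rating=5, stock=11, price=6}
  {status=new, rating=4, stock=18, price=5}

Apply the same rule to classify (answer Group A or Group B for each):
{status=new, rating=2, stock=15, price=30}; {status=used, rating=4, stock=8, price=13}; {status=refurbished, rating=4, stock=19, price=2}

Group A, Group B, Group B

One predicate separates the groups cleanly: stock ≥ 4 AND rating ≤ 3.
{status=new, rating=2, stock=15, price=30} → stock = 15, rating = 2 → Group A.
{status=used, rating=4, stock=8, price=13} → stock = 8, rating = 4 → Group B.
{status=refurbished, rating=4, stock=19, price=2} → stock = 19, rating = 4 → Group B.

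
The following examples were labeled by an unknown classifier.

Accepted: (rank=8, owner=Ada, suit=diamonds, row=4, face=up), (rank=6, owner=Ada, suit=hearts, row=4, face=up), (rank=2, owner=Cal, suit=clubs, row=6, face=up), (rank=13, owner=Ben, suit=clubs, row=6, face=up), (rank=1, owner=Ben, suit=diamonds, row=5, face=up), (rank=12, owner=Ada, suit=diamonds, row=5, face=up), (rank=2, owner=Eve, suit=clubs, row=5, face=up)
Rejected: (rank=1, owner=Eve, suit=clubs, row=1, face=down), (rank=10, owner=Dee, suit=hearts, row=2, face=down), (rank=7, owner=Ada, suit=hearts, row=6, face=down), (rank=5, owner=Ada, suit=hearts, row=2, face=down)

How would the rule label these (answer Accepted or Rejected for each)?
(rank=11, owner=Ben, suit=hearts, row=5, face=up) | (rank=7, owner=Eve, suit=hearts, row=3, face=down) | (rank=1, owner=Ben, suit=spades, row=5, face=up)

Accepted, Rejected, Accepted

Comparing the two groups points to one rule — face is up.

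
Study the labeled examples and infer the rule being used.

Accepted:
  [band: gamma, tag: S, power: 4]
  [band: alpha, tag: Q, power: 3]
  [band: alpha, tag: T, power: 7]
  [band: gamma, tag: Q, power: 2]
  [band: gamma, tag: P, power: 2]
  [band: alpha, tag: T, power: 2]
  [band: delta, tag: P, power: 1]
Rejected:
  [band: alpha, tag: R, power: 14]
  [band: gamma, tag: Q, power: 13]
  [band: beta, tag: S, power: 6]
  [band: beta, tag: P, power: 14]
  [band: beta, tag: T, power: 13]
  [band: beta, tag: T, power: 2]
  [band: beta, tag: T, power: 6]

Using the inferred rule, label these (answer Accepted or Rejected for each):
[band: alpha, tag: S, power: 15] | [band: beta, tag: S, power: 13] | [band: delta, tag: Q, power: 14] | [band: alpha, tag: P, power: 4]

Rejected, Rejected, Rejected, Accepted

'Accepted' ⟺ band is not beta AND power ≤ 7.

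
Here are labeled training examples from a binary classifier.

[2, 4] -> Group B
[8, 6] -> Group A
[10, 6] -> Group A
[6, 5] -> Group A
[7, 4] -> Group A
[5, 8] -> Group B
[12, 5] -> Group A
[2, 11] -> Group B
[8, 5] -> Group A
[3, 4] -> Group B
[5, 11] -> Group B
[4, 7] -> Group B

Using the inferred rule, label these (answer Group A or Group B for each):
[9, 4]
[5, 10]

Group A, Group B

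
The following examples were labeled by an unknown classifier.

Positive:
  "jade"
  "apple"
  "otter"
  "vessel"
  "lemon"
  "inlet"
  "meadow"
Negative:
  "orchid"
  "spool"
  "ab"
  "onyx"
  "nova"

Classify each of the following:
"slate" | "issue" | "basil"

The simplest hypothesis consistent with all the labels is: contains 'e'.

Positive, Positive, Negative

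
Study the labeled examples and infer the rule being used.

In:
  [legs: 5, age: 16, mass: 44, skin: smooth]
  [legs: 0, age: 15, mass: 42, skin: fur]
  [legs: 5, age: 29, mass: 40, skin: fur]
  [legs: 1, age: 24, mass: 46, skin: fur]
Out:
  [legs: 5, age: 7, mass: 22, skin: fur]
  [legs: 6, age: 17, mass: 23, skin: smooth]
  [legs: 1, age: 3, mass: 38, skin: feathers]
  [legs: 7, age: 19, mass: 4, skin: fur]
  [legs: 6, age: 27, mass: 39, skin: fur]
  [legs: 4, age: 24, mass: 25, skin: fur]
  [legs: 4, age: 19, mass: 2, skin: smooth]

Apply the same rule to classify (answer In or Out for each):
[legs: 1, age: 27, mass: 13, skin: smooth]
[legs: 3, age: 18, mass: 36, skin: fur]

A rule that fits every label: mass ≥ 40 — true of each 'In' example, false of each 'Out' one.

Out, Out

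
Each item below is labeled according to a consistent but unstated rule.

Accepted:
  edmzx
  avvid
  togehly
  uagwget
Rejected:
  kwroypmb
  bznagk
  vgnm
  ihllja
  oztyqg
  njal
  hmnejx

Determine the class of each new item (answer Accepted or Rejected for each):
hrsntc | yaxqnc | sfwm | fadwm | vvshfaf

Rejected, Rejected, Rejected, Accepted, Accepted

Comparing the two groups points to one rule — odd length.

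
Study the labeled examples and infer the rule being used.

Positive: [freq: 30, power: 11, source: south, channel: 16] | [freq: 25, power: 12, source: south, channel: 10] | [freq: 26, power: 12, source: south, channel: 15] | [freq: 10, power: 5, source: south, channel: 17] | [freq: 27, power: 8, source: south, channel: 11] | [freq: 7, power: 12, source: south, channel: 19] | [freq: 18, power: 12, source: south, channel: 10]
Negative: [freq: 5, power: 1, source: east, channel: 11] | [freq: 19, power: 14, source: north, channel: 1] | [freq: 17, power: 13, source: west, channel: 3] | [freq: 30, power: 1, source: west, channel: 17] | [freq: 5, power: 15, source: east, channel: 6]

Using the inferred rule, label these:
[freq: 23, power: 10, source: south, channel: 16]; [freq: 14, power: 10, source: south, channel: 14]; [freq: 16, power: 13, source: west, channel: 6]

The distinguishing property — source is south — holds for all the 'Positive' cases and none of the 'Negative' cases.
[freq: 23, power: 10, source: south, channel: 16]: source is south, has this property → Positive.
[freq: 14, power: 10, source: south, channel: 14]: source is south, has this property → Positive.
[freq: 16, power: 13, source: west, channel: 6]: source is west, fails this test → Negative.

Positive, Positive, Negative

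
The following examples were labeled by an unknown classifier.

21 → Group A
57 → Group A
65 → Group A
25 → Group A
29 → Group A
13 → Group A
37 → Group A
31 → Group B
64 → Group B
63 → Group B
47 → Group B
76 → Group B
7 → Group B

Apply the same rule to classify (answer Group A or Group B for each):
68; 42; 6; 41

Group B, Group B, Group B, Group A

The distinguishing property — ≡ 1 (mod 4) — holds for all the 'Group A' cases and none of the 'Group B' cases.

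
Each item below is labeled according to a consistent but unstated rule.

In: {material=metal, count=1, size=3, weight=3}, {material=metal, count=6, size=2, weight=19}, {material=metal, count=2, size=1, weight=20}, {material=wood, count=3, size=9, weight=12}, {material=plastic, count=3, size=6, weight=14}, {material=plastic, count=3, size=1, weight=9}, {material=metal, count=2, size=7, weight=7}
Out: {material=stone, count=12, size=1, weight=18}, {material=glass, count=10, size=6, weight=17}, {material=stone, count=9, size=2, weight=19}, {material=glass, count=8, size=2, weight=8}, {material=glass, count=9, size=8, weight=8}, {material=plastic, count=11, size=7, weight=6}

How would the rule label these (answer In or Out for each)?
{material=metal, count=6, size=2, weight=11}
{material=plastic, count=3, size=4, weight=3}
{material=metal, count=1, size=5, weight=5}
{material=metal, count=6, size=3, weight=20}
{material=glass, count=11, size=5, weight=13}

In, In, In, In, Out

Every 'In' example satisfies: count ≤ 6. None of the 'Out' examples do.
In: {material=metal, count=6, size=2, weight=11}, since count = 6. In: {material=plastic, count=3, size=4, weight=3}, since count = 3. In: {material=metal, count=1, size=5, weight=5}, since count = 1. In: {material=metal, count=6, size=3, weight=20}, since count = 6. Out: {material=glass, count=11, size=5, weight=13}, since count = 11.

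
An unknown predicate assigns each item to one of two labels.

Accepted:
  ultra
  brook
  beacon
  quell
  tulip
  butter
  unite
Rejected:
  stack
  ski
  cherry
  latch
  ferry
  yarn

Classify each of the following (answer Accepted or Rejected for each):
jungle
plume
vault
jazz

Accepted, Accepted, Accepted, Rejected

All 'Accepted' examples share one property — has ≥ 2 vowels — and every 'Rejected' example lacks it.
jungle: 2 vowels, checks out → Accepted. plume: 2 vowels, checks out → Accepted. vault: 2 vowels, checks out → Accepted. jazz: 1 vowel, doesn't qualify → Rejected.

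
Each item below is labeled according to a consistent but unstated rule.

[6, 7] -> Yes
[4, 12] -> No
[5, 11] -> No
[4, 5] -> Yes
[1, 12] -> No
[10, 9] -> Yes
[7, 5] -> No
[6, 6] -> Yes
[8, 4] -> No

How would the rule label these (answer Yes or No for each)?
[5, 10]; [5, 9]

No, No

The distinguishing property — |first − second| ≤ 1 — holds for all the 'Yes' cases and none of the 'No' cases.
[5, 10] — |5−10| = 5, hence No. [5, 9] — |5−9| = 4, hence No.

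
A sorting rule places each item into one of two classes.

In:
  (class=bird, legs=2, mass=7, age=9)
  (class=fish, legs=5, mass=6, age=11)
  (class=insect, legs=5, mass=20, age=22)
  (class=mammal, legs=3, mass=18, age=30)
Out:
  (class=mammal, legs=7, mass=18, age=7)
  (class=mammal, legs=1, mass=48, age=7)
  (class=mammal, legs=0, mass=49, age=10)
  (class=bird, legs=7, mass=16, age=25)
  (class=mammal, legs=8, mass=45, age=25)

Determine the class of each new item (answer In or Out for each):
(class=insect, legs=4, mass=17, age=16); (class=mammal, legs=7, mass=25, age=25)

In, Out

The distinguishing property — legs ≥ 2 AND legs ≤ 5 — holds for all the 'In' cases and none of the 'Out' cases.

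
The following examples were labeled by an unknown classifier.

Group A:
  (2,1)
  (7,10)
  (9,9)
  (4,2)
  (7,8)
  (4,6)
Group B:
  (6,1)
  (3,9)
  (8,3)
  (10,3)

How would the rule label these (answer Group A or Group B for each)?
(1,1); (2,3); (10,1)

Group A, Group A, Group B

All 'Group A' examples share one property — |first − second| ≤ 3 — and every 'Group B' example lacks it.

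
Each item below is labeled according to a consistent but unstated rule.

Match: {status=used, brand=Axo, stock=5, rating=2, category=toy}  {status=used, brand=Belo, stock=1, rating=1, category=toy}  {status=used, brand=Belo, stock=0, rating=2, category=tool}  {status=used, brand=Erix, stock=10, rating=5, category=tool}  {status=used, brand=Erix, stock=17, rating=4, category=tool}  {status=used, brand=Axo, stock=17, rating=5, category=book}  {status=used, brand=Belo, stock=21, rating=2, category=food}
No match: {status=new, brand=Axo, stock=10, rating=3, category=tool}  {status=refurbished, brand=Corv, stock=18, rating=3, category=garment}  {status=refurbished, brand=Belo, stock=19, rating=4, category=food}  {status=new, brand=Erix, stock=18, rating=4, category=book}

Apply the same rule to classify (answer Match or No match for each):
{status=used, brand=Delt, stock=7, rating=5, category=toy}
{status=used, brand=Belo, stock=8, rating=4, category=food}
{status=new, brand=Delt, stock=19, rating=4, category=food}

Match, Match, No match

Rule: status is used. This holds for each 'Match' example and fails for each 'No match' one.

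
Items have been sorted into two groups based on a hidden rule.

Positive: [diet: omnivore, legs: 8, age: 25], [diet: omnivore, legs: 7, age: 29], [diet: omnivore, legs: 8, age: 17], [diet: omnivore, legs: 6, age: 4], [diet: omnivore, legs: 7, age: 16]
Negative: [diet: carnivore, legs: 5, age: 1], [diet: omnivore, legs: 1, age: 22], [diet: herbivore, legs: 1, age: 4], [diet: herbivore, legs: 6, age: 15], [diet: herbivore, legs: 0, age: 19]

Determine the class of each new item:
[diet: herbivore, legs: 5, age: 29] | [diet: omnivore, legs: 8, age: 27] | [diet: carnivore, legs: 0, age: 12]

Negative, Positive, Negative

The rule appears to be: diet is omnivore AND legs ≥ 5.
[diet: herbivore, legs: 5, age: 29] — diet is herbivore, legs = 5, hence Negative.
[diet: omnivore, legs: 8, age: 27] — diet is omnivore, legs = 8, hence Positive.
[diet: carnivore, legs: 0, age: 12] — diet is carnivore, legs = 0, hence Negative.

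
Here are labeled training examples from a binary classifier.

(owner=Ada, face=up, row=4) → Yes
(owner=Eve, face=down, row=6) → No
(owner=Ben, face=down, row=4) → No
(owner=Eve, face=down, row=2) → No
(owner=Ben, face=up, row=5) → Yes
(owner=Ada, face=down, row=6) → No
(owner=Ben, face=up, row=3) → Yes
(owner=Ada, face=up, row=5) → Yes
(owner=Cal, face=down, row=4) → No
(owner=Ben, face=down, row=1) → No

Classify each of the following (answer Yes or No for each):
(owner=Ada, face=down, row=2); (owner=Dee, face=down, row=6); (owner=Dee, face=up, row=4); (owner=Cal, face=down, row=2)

No, No, Yes, No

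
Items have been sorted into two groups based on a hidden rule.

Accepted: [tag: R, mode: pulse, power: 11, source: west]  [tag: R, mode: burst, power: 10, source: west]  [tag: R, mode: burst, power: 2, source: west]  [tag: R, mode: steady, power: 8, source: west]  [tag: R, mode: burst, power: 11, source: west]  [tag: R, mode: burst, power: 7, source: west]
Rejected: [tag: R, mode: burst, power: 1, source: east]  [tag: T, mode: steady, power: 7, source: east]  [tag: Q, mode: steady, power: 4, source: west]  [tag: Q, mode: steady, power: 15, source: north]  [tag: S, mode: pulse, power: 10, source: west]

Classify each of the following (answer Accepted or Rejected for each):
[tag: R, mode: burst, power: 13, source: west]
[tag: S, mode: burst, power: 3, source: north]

Accepted, Rejected

All 'Accepted' examples share one property — source is west AND tag is R — and every 'Rejected' example lacks it.
[tag: R, mode: burst, power: 13, source: west]: source is west, tag is R — passes, so Accepted. [tag: S, mode: burst, power: 3, source: north]: source is north, tag is S — doesn't qualify, so Rejected.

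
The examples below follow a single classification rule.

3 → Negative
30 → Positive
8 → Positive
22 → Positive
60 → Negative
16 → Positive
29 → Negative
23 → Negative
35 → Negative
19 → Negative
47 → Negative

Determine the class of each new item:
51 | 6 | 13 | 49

Negative, Positive, Negative, Negative

Rule: even AND at most 30. This holds for each 'Positive' example and fails for each 'Negative' one.
51: 51 is odd, 51 > 30, lacks this property → Negative.
6: 6 is even, 6 ≤ 30, satisfies this → Positive.
13: 13 is odd, 13 ≤ 30, lacks this property → Negative.
49: 49 is odd, 49 > 30, lacks this property → Negative.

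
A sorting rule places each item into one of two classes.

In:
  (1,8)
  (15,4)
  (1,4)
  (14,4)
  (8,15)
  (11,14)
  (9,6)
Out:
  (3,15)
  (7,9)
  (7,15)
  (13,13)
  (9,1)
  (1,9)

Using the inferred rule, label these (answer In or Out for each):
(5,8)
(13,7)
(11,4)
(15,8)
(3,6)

In, Out, In, In, In

The pattern is that an item is 'In' exactly when: product is even.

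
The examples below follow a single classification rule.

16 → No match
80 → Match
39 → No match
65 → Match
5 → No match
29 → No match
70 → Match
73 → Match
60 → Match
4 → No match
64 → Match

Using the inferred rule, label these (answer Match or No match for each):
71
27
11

The rule appears to be: at least 60.
Match: 71, since 71 ≥ 60. No match: 27, since 27 < 60. No match: 11, since 11 < 60.

Match, No match, No match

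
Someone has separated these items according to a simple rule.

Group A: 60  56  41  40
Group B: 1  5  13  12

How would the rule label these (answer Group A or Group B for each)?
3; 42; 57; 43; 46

Group B, Group A, Group A, Group A, Group A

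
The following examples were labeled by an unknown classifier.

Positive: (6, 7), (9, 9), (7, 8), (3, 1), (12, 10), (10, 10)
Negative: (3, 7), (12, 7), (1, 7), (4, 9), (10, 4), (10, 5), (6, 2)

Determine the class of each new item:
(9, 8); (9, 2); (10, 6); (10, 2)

The distinguishing property — |first − second| ≤ 2 — holds for all the 'Positive' cases and none of the 'Negative' cases.

Positive, Negative, Negative, Negative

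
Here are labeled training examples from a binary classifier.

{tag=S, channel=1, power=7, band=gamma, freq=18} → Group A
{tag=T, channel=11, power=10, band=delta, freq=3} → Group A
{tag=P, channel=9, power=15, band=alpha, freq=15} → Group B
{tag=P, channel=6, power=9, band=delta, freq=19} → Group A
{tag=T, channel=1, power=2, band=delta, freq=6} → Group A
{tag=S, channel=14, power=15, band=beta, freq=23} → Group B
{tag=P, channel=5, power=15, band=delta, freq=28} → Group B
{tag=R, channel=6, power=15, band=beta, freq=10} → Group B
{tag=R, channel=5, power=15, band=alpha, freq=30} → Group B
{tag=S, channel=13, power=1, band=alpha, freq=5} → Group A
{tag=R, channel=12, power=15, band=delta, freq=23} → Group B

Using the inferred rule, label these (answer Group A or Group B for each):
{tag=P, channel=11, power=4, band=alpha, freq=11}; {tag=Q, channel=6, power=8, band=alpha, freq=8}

Group A, Group A

All 'Group A' examples share one property — power ≤ 10 — and every 'Group B' example lacks it.
{tag=P, channel=11, power=4, band=alpha, freq=11} — power = 4, hence Group A. {tag=Q, channel=6, power=8, band=alpha, freq=8} — power = 8, hence Group A.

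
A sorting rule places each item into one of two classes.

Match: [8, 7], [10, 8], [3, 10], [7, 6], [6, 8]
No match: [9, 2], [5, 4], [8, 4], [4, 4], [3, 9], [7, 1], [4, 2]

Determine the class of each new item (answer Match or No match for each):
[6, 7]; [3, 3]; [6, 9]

Match, No match, Match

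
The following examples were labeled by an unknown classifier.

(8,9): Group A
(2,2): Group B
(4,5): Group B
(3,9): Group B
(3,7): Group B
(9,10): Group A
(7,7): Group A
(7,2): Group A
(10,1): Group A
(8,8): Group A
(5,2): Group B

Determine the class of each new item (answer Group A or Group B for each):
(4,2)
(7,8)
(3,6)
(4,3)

Group B, Group A, Group B, Group B

The pattern is that an item is 'Group A' exactly when: first ≥ 7.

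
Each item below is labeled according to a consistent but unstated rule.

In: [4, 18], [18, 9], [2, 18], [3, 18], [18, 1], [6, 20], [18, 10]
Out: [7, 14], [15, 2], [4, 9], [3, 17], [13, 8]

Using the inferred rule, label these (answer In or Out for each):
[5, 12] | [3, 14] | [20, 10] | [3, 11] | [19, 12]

Out, Out, In, Out, In

The classifier is using: max ≥ 18.
[5, 12] — max 12, hence Out. [3, 14] — max 14, hence Out. [20, 10] — max 20, hence In. [3, 11] — max 11, hence Out. [19, 12] — max 19, hence In.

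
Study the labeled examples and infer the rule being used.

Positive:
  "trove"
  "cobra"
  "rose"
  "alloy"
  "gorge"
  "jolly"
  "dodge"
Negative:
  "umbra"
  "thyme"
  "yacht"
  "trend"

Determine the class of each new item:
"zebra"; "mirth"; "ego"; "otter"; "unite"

Comparing the two groups points to one rule — contains 'o'.
"zebra": no 'o' — fails this test, so Negative. "mirth": no 'o' — fails this test, so Negative. "ego": has 'o' — has this property, so Positive. "otter": has 'o' — has this property, so Positive. "unite": no 'o' — fails this test, so Negative.

Negative, Negative, Positive, Positive, Negative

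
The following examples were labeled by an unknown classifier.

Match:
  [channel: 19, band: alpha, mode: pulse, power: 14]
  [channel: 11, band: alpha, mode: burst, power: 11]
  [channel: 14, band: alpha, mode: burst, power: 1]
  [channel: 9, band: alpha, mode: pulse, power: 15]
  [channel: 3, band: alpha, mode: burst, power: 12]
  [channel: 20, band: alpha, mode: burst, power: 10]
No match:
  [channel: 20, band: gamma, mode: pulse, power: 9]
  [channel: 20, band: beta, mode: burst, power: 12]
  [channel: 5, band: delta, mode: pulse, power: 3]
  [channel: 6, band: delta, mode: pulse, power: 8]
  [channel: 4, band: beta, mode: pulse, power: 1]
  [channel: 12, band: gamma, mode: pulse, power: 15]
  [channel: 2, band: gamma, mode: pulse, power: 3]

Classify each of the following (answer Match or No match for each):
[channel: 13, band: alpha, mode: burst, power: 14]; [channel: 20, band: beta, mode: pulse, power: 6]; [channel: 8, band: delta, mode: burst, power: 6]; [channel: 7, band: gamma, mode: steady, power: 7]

The rule appears to be: band is alpha.
[channel: 13, band: alpha, mode: burst, power: 14] → band is alpha → Match.
[channel: 20, band: beta, mode: pulse, power: 6] → band is beta → No match.
[channel: 8, band: delta, mode: burst, power: 6] → band is delta → No match.
[channel: 7, band: gamma, mode: steady, power: 7] → band is gamma → No match.

Match, No match, No match, No match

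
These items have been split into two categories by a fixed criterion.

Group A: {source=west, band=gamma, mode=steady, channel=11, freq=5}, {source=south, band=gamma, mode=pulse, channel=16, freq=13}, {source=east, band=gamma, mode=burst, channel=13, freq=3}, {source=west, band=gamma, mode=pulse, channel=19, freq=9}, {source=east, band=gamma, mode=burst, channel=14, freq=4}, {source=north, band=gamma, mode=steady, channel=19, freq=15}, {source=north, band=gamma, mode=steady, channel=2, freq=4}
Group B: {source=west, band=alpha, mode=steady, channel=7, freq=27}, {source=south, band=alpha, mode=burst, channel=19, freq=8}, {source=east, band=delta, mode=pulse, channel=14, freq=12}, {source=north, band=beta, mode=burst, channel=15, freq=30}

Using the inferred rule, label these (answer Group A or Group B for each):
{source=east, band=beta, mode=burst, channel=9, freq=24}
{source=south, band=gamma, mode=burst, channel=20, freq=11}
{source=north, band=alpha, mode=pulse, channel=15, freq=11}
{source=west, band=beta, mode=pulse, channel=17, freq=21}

A rule that fits every label: band is gamma — true of each 'Group A' example, false of each 'Group B' one.

Group B, Group A, Group B, Group B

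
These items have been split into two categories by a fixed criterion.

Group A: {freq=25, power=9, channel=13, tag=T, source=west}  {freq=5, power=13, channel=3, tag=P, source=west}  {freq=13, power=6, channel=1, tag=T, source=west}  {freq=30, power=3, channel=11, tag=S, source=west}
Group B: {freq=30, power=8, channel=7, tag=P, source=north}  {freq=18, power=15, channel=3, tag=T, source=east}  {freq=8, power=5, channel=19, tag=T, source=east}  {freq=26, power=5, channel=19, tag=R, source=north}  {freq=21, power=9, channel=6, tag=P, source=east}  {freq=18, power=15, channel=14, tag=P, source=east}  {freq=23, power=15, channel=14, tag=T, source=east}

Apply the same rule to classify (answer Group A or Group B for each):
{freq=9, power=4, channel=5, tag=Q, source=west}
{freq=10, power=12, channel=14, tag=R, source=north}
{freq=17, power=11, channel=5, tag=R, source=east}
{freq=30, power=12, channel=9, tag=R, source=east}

Group A, Group B, Group B, Group B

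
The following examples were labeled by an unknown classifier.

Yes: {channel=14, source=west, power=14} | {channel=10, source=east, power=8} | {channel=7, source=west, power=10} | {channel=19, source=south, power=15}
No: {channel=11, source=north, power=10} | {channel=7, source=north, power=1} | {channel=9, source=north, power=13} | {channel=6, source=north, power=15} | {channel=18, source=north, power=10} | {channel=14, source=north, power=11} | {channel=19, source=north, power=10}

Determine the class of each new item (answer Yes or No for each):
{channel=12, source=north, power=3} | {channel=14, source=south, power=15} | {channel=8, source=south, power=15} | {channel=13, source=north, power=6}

The common property of the 'Yes' items is: source is not north. No 'No' item has it.
{channel=12, source=north, power=3}: source is north — fails this test, so No. {channel=14, source=south, power=15}: source is south — checks out, so Yes. {channel=8, source=south, power=15}: source is south — checks out, so Yes. {channel=13, source=north, power=6}: source is north — fails this test, so No.

No, Yes, Yes, No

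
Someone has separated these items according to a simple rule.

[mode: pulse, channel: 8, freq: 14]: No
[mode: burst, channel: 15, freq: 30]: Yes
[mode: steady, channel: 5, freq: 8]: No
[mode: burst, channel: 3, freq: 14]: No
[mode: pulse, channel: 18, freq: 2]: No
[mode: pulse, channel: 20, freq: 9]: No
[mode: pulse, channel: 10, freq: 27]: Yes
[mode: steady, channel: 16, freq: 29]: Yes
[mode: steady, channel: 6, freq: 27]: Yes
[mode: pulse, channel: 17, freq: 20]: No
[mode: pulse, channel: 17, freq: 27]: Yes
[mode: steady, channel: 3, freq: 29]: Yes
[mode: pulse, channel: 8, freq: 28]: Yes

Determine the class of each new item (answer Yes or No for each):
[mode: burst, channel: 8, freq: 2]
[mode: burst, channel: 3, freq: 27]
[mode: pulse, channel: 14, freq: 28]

'Yes' ⟺ freq ≥ 27.
No: [mode: burst, channel: 8, freq: 2], since freq = 2. Yes: [mode: burst, channel: 3, freq: 27], since freq = 27. Yes: [mode: pulse, channel: 14, freq: 28], since freq = 28.

No, Yes, Yes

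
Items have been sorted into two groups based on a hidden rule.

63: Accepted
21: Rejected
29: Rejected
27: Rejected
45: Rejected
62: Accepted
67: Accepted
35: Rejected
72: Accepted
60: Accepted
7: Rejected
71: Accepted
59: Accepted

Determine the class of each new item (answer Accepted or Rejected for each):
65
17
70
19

Accepted, Rejected, Accepted, Rejected

The classifier is using: at least 59.
65: Accepted (65 ≥ 59).
17: Rejected (17 < 59).
70: Accepted (70 ≥ 59).
19: Rejected (19 < 59).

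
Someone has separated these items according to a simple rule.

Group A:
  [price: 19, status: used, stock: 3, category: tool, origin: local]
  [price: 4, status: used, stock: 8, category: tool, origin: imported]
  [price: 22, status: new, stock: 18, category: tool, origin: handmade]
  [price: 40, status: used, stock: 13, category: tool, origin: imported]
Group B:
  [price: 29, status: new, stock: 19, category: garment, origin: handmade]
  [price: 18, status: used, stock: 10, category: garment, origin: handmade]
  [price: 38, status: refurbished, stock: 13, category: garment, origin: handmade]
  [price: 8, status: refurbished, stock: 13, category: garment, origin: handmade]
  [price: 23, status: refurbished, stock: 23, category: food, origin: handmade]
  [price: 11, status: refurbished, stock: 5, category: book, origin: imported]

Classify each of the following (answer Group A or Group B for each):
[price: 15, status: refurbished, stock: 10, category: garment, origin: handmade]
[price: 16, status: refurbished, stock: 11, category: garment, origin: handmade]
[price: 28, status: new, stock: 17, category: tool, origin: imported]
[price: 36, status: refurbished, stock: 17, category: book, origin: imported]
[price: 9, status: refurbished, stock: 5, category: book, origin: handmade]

Group B, Group B, Group A, Group B, Group B

The distinguishing property — category is tool — holds for all the 'Group A' cases and none of the 'Group B' cases.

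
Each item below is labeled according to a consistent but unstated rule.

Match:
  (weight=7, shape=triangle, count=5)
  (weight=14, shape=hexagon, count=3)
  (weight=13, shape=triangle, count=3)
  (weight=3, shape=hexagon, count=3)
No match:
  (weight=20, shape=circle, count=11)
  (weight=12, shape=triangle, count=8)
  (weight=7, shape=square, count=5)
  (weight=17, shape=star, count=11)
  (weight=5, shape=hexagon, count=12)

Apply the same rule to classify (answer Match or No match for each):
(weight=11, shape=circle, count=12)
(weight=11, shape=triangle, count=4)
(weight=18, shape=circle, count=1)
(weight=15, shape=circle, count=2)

The classifier is using: shape is not square AND count ≤ 5.
No match: (weight=11, shape=circle, count=12), since shape is circle, count = 12.
Match: (weight=11, shape=triangle, count=4), since shape is triangle, count = 4.
Match: (weight=18, shape=circle, count=1), since shape is circle, count = 1.
Match: (weight=15, shape=circle, count=2), since shape is circle, count = 2.

No match, Match, Match, Match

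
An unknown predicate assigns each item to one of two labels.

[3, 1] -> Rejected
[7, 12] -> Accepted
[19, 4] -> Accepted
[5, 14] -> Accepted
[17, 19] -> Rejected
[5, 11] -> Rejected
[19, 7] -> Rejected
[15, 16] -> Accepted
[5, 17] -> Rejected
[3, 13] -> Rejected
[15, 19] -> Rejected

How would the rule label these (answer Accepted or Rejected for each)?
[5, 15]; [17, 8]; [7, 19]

Rejected, Accepted, Rejected

The distinguishing property — sum is odd — holds for all the 'Accepted' cases and none of the 'Rejected' cases.
[5, 15]: 5+15 = 20 — doesn't match, so Rejected.
[17, 8]: 17+8 = 25 — fits, so Accepted.
[7, 19]: 7+19 = 26 — doesn't match, so Rejected.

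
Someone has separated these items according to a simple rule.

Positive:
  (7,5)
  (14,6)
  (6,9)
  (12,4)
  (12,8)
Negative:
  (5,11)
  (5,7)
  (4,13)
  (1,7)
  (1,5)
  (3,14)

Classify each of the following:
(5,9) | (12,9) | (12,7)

Negative, Positive, Positive

Every 'Positive' example satisfies: first ≥ 6. None of the 'Negative' examples do.
(5,9): Negative (first 5).
(12,9): Positive (first 12).
(12,7): Positive (first 12).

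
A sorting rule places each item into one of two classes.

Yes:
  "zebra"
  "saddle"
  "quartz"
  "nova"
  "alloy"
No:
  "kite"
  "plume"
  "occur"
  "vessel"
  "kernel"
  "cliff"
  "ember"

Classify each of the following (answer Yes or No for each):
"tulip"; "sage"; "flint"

No, Yes, No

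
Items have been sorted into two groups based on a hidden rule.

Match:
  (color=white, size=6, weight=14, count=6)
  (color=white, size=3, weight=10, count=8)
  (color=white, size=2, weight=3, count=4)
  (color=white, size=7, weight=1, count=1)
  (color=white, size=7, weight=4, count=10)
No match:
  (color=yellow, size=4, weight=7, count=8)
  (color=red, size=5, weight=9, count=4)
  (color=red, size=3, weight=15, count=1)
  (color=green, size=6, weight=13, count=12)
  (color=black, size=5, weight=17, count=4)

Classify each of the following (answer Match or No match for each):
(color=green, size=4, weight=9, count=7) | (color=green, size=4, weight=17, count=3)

No match, No match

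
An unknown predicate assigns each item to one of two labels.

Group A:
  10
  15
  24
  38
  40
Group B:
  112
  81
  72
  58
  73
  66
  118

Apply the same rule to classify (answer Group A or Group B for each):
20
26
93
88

Group A, Group A, Group B, Group B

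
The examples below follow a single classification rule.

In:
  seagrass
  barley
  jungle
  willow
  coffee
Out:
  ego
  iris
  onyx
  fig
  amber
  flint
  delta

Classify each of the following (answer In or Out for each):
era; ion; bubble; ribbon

The simplest hypothesis consistent with all the labels is: length ≥ 6.
era: Out (length 3). ion: Out (length 3). bubble: In (length 6). ribbon: In (length 6).

Out, Out, In, In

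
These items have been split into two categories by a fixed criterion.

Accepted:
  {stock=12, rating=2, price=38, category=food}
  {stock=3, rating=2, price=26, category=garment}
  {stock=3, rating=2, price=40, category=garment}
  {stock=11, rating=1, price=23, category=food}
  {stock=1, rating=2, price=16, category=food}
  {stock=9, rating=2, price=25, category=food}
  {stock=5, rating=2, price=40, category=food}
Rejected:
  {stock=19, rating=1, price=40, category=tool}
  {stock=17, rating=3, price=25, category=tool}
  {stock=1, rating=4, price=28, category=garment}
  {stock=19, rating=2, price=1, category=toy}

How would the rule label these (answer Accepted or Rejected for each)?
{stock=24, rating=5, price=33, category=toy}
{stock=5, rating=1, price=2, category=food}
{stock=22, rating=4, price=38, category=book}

Rejected, Accepted, Rejected

The classifier is using: stock ≤ 12 AND rating ≤ 2.
{stock=24, rating=5, price=33, category=toy}: stock = 24, rating = 5 — does not pass, so Rejected. {stock=5, rating=1, price=2, category=food}: stock = 5, rating = 1 — matches, so Accepted. {stock=22, rating=4, price=38, category=book}: stock = 22, rating = 4 — does not pass, so Rejected.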